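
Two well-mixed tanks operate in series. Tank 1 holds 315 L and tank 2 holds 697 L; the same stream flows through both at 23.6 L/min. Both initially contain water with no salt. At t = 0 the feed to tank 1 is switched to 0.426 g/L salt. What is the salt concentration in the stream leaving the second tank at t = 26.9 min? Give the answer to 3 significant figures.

Each tank obeys Vᵢ dCᵢ/dt = Q(Cᵢ₋₁ − Cᵢ), so τᵢ = Vᵢ/Q.
τ₁ = 315/23.6 = 13.347 min; τ₂ = 697/23.6 = 29.534 min.
Solving the cascade with C₁(0)=C₂(0)=0 gives C₂(t) = C_in[1 − (τ₁ e^(−t/τ₁) − τ₂ e^(−t/τ₂))/(τ₁ − τ₂)].
At t = 26.9: e^(−t/τ₁) = 0.13327, e^(−t/τ₂) = 0.40220.
C₂ = 0.426·[1 − (13.347·0.13327 − 29.534·0.40220)/(-16.186)] = 0.426·0.37605 = 0.16020 g/L.

0.160 g/L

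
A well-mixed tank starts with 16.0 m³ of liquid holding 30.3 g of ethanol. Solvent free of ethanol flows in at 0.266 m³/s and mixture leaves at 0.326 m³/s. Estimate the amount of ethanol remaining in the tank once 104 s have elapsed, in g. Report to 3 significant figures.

Total volume: dV/dt = Q_in − Q_out = -0.060000 m³/s, so V(t) = 16.0 − 0.060000 t and V(104) = 9.7600 m³.
No ethanol enters, so dm/dt = −Q_out · (m/V).
dm/m = −Q_out dt/(V₀ − 0.060000 t); integrating gives ln(m/m₀) = −(Q_out/(Q_in−Q_out)) ln(V/V₀).
m = m₀ (V₀/V)^(Q_out/(Q_in−Q_out)) = 30.3 × (16.0/9.7600)^(-5.4333) = 2.0657 g.

2.07 g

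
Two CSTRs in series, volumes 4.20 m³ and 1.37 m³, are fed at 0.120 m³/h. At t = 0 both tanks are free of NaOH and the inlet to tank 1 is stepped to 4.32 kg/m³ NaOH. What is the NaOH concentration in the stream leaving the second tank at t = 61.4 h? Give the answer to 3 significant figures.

Species balance on tank i: dCᵢ/dt = (Cᵢ₋₁ − Cᵢ)/τᵢ with τᵢ = Vᵢ/Q.
τ₁ = 4.20/0.120 = 35.000 h; τ₂ = 1.37/0.120 = 11.417 h.
Solving the cascade with C₁(0)=C₂(0)=0 gives C₂(t) = C_in[1 − (τ₁ e^(−t/τ₁) − τ₂ e^(−t/τ₂))/(τ₁ − τ₂)].
At t = 61.4: e^(−t/τ₁) = 0.17303, e^(−t/τ₂) = 0.0046166.
C₂ = 4.32·[1 − (35.000·0.17303 − 11.417·0.0046166)/(23.583)] = 4.32·0.74544 = 3.2203 kg/m³.

3.22 kg/m³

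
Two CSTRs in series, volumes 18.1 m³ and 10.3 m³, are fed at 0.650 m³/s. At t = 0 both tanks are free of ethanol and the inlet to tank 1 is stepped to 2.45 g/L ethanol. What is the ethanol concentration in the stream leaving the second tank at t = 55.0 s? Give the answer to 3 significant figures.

Each tank obeys Vᵢ dCᵢ/dt = Q(Cᵢ₋₁ − Cᵢ), so τᵢ = Vᵢ/Q.
τ₁ = 18.1/0.650 = 27.846 s; τ₂ = 10.3/0.650 = 15.846 s.
Tank 1: C₁ = C_in(1 − e^(−t/τ₁)). Tank 2 (τ₁ ≠ τ₂): C₂ = C_in[1 − (τ₁ e^(−t/τ₁) − τ₂ e^(−t/τ₂))/(τ₁ − τ₂)].
At t = 55.0: e^(−t/τ₁) = 0.13874, e^(−t/τ₂) = 0.031090.
C₂ = 2.45·[1 − (27.846·0.13874 − 15.846·0.031090)/(12.000)] = 2.45·0.71910 = 1.7618 g/L.

1.76 g/L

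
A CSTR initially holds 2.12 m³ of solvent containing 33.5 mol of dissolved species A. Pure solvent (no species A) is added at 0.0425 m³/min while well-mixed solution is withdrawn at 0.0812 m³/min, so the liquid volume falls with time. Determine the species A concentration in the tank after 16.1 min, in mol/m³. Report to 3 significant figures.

Let m(t) be the amount of species A. Volume: V(t) = V₀ + (Q_in − Q_out) t = 2.12 − 0.038700 t; V(16.1) = 1.4969 m³.
Solute balance: dm/dt = 0 − Q_out C = −Q_out m/V(t).
dm/m = −Q_out dt/(V₀ − 0.038700 t); integrating gives ln(m/m₀) = −(Q_out/(Q_in−Q_out)) ln(V/V₀).
m = m₀ (V₀/V)^(Q_out/(Q_in−Q_out)) = 33.5 × (2.12/1.4969)^(-2.0982) = 16.141 mol.
C = m/V = 16.141/1.4969 = 10.783 mol/m³.

10.8 mol/m³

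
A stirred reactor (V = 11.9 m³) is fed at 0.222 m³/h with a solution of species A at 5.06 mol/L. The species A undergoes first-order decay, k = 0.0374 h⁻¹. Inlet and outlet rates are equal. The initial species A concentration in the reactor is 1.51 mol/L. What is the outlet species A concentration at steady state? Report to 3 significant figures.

Species balance: V dC/dt = Q C_in − Q C − k V C.
At steady state: 0 = Q C_in − (Q + kV) C_ss, so C_ss = Q C_in/(Q + kV).
C_ss = 0.222·5.06/(0.222 + 0.0374·11.9) = 1.1233/0.66706 = 1.6840 mol/L.

1.68 mol/L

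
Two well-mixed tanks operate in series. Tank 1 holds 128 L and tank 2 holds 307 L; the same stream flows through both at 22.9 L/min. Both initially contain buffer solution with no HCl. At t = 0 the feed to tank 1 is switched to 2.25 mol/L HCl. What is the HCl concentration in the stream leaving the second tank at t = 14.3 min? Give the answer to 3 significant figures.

Each tank obeys Vᵢ dCᵢ/dt = Q(Cᵢ₋₁ − Cᵢ), so τᵢ = Vᵢ/Q.
τ₁ = 128/22.9 = 5.5895 min; τ₂ = 307/22.9 = 13.406 min.
Solving the cascade with C₁(0)=C₂(0)=0 gives C₂(t) = C_in[1 − (τ₁ e^(−t/τ₁) − τ₂ e^(−t/τ₂))/(τ₁ − τ₂)].
At t = 14.3: e^(−t/τ₁) = 0.077432, e^(−t/τ₂) = 0.34415.
C₂ = 2.25·[1 − (5.5895·0.077432 − 13.406·0.34415)/(-7.8166)] = 2.25·0.46512 = 1.0465 mol/L.

1.05 mol/L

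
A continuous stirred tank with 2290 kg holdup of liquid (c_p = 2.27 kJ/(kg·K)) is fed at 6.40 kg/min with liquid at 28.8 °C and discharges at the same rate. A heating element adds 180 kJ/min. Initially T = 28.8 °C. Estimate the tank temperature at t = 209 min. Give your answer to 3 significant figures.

M c_p dT/dt = ṁ c_p (T_in − T) + Q̇.
Rearrange: dT/dt = (T_ss − T)/τ with τ = M/ṁ = 357.81 min and T_ss = T_in + Q̇/(ṁ c_p) = 41.190 °C.
Integrating: T(t) = T_ss + (T₀ − T_ss) e^(−t/τ).
T(209) = 41.190 + (-12.390)·e^(−209/357.81) = 41.190 + (-12.390)·0.55760 = 34.281 °C.

34.3 °C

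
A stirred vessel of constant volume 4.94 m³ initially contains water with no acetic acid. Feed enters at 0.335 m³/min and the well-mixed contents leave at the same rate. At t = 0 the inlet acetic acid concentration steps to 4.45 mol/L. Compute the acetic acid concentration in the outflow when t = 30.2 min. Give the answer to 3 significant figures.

Unsteady species balance (constant V, well mixed): V dC/dt = Q(C_in − C).
So dC/dt = (C_in − C)/τ with τ = V/Q = 4.94/0.335 = 14.746 min.
C approaches C_in exponentially: C(t) = C_in + (C₀ − C_in) e^(−t/τ).
C(30.2) = 4.45 + (0 − 4.45)·e^(−30.2/14.746) = 4.45 + (-4.4500)·0.12900 = 3.8760 mol/L.

3.88 mol/L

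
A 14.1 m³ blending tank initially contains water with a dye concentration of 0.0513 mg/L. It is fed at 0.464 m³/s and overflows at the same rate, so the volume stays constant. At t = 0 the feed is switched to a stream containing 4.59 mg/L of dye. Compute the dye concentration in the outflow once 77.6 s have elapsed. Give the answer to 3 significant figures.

Unsteady species balance (constant V, well mixed): V dC/dt = Q(C_in − C).
Time constant τ = V/Q = 14.1/0.464 = 30.388 s.
Integrating: C(t) = C_in + (C₀ − C_in) e^(−t/τ).
C(77.6) = 4.59 + (0.0513 − 4.59)·e^(−77.6/30.388) = 4.59 + (-4.5387)·0.077798 = 4.2369 mg/L.

4.24 mg/L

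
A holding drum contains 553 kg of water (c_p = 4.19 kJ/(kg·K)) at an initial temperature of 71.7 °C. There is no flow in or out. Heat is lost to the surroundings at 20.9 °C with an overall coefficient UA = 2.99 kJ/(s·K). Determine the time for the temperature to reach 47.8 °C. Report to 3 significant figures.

Energy balance: M c_p dT/dt = −UA(T − T_amb).
τ = M c_p/UA = 774.94 s; T_ss = T_amb = 20.900 °C.
T(t) = T_ss + (T₀ − T_ss)e^(−t/τ); set T = 47.8:
t = −τ ln[(T − T_ss)/(T₀ − T_ss)] = −774.94 · ln(0.52953) = 492.68 s.

493 s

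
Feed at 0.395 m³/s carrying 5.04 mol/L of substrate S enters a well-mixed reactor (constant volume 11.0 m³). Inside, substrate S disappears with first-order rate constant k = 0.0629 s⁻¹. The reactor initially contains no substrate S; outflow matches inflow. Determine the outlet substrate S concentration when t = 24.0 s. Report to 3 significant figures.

Species balance: V dC/dt = Q C_in − Q C − k V C.
dC/dt = (Q/V) C_in − (Q/V + k) C; effective rate a = Q/V + k = 0.035909 + 0.0629 = 0.098809 s⁻¹.
C_ss = Q C_in/(Q + kV) = 1.8316 mol/L; C(t) = C_ss + (C₀ − C_ss) e^(−a t).
C(24.0) = 1.8316 + (-1.8316)·e^(−0.098809·24.0) = 1.8316 + (-1.8316)·0.093348 = 1.6607 mol/L.

1.66 mol/L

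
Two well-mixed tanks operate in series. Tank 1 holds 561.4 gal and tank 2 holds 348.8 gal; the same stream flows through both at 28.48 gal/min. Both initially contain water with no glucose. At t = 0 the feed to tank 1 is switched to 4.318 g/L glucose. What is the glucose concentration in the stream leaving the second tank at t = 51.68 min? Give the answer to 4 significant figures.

3.593 g/L

Time constants: τᵢ = Vᵢ/Q for each well-mixed tank.
τ₁ = 561.4/28.48 = 19.7121 min; τ₂ = 348.8/28.48 = 12.2472 min.
Tank 1: C₁ = C_in(1 − e^(−t/τ₁)). Tank 2 (τ₁ ≠ τ₂): C₂ = C_in[1 − (τ₁ e^(−t/τ₁) − τ₂ e^(−t/τ₂))/(τ₁ − τ₂)].
At t = 51.68: e^(−t/τ₁) = 0.0726761, e^(−t/τ₂) = 0.0147024.
C₂ = 4.318·[1 − (19.7121·0.0726761 − 12.2472·0.0147024)/(7.46489)] = 4.318·0.832210 = 3.59348 g/L.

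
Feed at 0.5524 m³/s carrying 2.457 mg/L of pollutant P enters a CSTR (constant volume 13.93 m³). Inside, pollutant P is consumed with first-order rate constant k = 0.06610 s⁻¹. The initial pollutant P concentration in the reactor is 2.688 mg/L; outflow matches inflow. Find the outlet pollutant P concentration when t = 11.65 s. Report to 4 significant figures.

V dC/dt = Q(C_in − C) − k V C.
This is linear with rate a = Q/V + k = 0.105755 s⁻¹.
C_ss = Q C_in/(Q + kV) = 0.921308 mg/L; C(t) = C_ss + (C₀ − C_ss) e^(−a t).
C(11.65) = 0.921308 + (1.76669)·e^(−0.105755·11.65) = 0.921308 + (1.76669)·0.291694 = 1.43664 mg/L.

1.437 mg/L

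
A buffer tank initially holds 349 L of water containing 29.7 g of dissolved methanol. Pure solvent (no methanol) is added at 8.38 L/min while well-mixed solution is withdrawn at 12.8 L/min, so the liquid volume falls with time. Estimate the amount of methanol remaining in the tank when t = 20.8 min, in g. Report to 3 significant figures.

Total volume: dV/dt = Q_in − Q_out = -4.4200 L/min, so V(t) = 349 − 4.4200 t and V(20.8) = 257.06 L.
No methanol enters, so dm/dt = −Q_out · (m/V).
Separate: dm/m = −Q_out dt/V(t) ⇒ ln(m/m₀) = −(Q_out/(Q_in−Q_out)) ln(V/V₀).
m = m₀ (V₀/V)^(Q_out/(Q_in−Q_out)) = 29.7 × (349/257.06)^(-2.8959) = 12.252 g.

12.3 g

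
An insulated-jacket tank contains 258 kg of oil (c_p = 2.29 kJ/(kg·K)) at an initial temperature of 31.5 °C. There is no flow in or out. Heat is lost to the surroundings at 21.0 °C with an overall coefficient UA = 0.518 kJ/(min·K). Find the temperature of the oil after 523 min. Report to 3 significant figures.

27.6 °C

Heat balance on the well-mixed liquid: M c_p dT/dt = −UA(T − T_amb).
dT/dt = (T_ss − T)/τ with T_ss = T_amb = 21.000 °C, τ = M c_p/UA = 258·2.29/0.518 = 1140.6 min.
This is linear first-order; T(t) = T_ss + (T₀ − T_ss) e^(−t/τ).
T(523) = 21.000 + (10.500)·0.63221 = 27.638 °C.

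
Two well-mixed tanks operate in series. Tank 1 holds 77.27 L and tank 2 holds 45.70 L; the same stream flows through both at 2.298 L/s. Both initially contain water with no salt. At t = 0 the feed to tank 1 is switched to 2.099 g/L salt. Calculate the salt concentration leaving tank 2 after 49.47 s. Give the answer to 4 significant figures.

1.172 g/L

Each tank obeys Vᵢ dCᵢ/dt = Q(Cᵢ₋₁ − Cᵢ), so τᵢ = Vᵢ/Q.
τ₁ = 77.27/2.298 = 33.6249 s; τ₂ = 45.70/2.298 = 19.8869 s.
Solving the cascade with C₁(0)=C₂(0)=0 gives C₂(t) = C_in[1 − (τ₁ e^(−t/τ₁) − τ₂ e^(−t/τ₂))/(τ₁ − τ₂)].
At t = 49.47: e^(−t/τ₁) = 0.229643, e^(−t/τ₂) = 0.0831115.
C₂ = 2.099·[1 − (33.6249·0.229643 − 19.8869·0.0831115)/(13.7380)] = 2.099·0.558243 = 1.17175 g/L.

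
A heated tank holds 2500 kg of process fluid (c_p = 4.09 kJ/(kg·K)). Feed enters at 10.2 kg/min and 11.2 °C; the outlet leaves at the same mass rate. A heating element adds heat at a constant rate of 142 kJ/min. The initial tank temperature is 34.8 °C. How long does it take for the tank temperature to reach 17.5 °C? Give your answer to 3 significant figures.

M c_p dT/dt = ṁ c_p (T_in − T) + Q̇.
τ = M/ṁ = 245.10 min; T_ss = T_in + Q̇/(ṁ c_p) = 14.604 °C.
T(t) = T_ss + (T₀ − T_ss) e^(−t/τ). Set T = 17.5:
e^(−t/τ) = (17.5 − 14.604)/(34.8 − 14.604) = 0.14340
t = −245.10 · ln(0.14340) = 476.00 min.

476 min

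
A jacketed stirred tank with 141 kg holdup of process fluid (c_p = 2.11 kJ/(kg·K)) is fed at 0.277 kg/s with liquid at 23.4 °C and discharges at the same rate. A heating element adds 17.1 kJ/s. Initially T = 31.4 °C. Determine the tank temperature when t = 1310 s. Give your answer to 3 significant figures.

Heat balance on the well-mixed liquid: M c_p dT/dt = ṁ c_p (T_in − T) + 17.1.
τ = M/ṁ = 509.03 s; T_ss = T_in + Q̇/(ṁ c_p) = 23.4 + 17.1/(0.277·2.11) = 52.657 °C.
Integrating: T(t) = T_ss + (T₀ − T_ss) e^(−t/τ).
T(1310) = 52.657 + (-21.257)·e^(−1310/509.03) = 52.657 + (-21.257)·0.076265 = 51.036 °C.

51.0 °C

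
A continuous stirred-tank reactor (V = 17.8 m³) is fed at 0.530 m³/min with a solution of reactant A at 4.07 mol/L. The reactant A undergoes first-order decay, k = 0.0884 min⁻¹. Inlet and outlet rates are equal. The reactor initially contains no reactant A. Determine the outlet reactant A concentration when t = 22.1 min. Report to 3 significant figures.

V dC/dt = Q(C_in − C) − k V C.
This is linear with rate a = Q/V + k = 0.11818 min⁻¹.
C_ss = Q C_in/(Q + kV) = 1.0255 mol/L; C(t) = C_ss + (C₀ − C_ss) e^(−a t).
C(22.1) = 1.0255 + (-1.0255)·e^(−0.11818·22.1) = 1.0255 + (-1.0255)·0.073412 = 0.95019 mol/L.

0.950 mol/L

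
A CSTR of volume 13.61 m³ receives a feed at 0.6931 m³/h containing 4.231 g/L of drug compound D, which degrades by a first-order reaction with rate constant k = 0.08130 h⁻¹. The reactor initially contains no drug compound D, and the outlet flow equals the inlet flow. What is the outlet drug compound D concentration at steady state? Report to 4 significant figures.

1.630 g/L

V dC/dt = Q(C_in − C) − k V C.
At steady state: 0 = Q C_in − (Q + kV) C_ss, so C_ss = Q C_in/(Q + kV).
C_ss = 0.6931·4.231/(0.6931 + 0.08130·13.61) = 2.93251/1.79959 = 1.62954 g/L.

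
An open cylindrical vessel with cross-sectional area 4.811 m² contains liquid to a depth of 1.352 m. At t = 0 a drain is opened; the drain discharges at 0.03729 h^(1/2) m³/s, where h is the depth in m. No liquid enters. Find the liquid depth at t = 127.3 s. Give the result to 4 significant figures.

Accumulation of liquid (constant cross-section A): A dh/dt = −0.03729 √h.
∫ h^(−1/2) dh = −(0.03729/A) ∫ dt, giving 2√h = 2√h₀ − (0.03729/A) t.
√h = √1.352 − 0.03729·127.3/(2·4.811) = 1.16276 − 0.493350 = 0.669405.
h = 0.669405² = 0.448103 m.

0.4481 m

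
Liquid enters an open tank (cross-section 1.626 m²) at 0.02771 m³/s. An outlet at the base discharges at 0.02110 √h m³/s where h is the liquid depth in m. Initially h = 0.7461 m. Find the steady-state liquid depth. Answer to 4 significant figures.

1.725 m

Unsteady balance on liquid volume: A dh/dt = Q_in − 0.02110 √h. At steady state dh/dt = 0:
Q_in = 0.02110 √h_ss ⇒ √h_ss = 0.02771/0.02110 = 1.31327.
h_ss = 1.31327² = 1.72468 m. (Since h₀ = 0.7461 m < h_ss, the level will rise toward this value.)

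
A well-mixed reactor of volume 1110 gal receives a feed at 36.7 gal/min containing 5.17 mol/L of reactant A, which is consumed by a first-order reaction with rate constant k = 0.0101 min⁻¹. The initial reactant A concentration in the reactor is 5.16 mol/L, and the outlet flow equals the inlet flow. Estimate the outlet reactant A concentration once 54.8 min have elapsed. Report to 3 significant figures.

Species balance: V dC/dt = Q C_in − Q C − k V C.
This is linear with rate a = Q/V + k = 0.043163 min⁻¹.
C_ss = Q C_in/(Q + kV) = 3.9602 mol/L; C(t) = C_ss + (C₀ − C_ss) e^(−a t).
C(54.8) = 3.9602 + (1.1998)·e^(−0.043163·54.8) = 3.9602 + (1.1998)·0.093918 = 4.0729 mol/L.

4.07 mol/L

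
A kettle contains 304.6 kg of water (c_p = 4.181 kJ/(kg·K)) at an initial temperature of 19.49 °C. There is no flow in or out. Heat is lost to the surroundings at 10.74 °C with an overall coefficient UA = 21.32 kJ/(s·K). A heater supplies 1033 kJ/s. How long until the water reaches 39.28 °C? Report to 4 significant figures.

Lumped-capacitance energy balance: M c_p dT/dt = UA(T_amb − T) + Q̇.
τ = M c_p/UA = 59.7342 s; T_ss = T_amb + Q̇/UA = 10.74 + 1033/21.32 = 59.1922 °C.
T(t) = T_ss + (T₀ − T_ss)e^(−t/τ); set T = 39.28:
t = −τ ln[(T − T_ss)/(T₀ − T_ss)] = −59.7342 · ln(0.501538) = 41.2211 s.

41.22 s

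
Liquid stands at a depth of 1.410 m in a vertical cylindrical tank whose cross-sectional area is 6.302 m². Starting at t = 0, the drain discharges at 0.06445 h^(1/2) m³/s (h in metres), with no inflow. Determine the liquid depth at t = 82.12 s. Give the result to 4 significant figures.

A dh/dt = −Q_out = −0.06445 √h.
This is separable: 2 d(√h)/dt = −0.06445/A, so √h = √h₀ − (0.06445/(2A)) t.
√h = √1.410 − 0.06445·82.12/(2·6.302) = 1.18743 − 0.419917 = 0.767517.
h = 0.767517² = 0.589083 m.

0.5891 m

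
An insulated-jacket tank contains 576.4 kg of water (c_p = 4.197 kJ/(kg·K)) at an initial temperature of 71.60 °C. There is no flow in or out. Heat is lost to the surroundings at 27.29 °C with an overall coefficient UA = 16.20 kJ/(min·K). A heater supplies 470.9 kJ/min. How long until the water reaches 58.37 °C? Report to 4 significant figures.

M c_p dT/dt = −UA(T − T_amb) + Q̇.
τ = M c_p/UA = 149.330 min; T_ss = T_amb + Q̇/UA = 27.29 + 470.9/16.20 = 56.3579 °C.
T(t) = T_ss + (T₀ − T_ss)e^(−t/τ); set T = 58.37:
t = −τ ln[(T − T_ss)/(T₀ − T_ss)] = −149.330 · ln(0.132009) = 302.376 min.

302.4 min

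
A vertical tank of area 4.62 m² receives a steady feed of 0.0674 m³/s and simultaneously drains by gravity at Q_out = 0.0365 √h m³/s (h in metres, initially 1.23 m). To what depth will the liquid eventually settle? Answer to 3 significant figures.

3.41 m

A dh/dt = Q_in − 0.0365 √h. Steady state requires inflow = outflow:
Q_in = 0.0365 √h_ss ⇒ √h_ss = 0.0674/0.0365 = 1.8466.
h_ss = 1.8466² = 3.4098 m. (Since h₀ = 1.23 m < h_ss, the level will rise toward this value.)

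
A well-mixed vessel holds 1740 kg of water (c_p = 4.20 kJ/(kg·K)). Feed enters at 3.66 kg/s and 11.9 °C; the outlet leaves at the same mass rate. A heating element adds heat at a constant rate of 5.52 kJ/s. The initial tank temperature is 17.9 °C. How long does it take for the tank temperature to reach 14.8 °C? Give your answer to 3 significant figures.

Energy balance: M c_p dT/dt = ṁ c_p (T_in − T) + 5.52.
τ = M/ṁ = 475.41 s; T_ss = T_in + Q̇/(ṁ c_p) = 12.259 °C.
T(t) = T_ss + (T₀ − T_ss) e^(−t/τ). Set T = 14.8:
e^(−t/τ) = (14.8 − 12.259)/(17.9 − 12.259) = 0.45044
t = −475.41 · ln(0.45044) = 379.15 s.

379 s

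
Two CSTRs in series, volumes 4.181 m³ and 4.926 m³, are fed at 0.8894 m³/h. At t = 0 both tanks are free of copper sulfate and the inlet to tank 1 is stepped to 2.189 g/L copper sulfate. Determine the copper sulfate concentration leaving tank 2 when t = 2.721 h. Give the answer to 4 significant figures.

0.2197 g/L

Each tank obeys Vᵢ dCᵢ/dt = Q(Cᵢ₋₁ − Cᵢ), so τᵢ = Vᵢ/Q.
τ₁ = 4.181/0.8894 = 4.70092 h; τ₂ = 4.926/0.8894 = 5.53857 h.
Solving the cascade with C₁(0)=C₂(0)=0 gives C₂(t) = C_in[1 − (τ₁ e^(−t/τ₁) − τ₂ e^(−t/τ₂))/(τ₁ − τ₂)].
At t = 2.721: e^(−t/τ₁) = 0.560558, e^(−t/τ₂) = 0.611841.
C₂ = 2.189·[1 − (4.70092·0.560558 − 5.53857·0.611841)/(-0.837643)] = 2.189·0.100353 = 0.219673 g/L.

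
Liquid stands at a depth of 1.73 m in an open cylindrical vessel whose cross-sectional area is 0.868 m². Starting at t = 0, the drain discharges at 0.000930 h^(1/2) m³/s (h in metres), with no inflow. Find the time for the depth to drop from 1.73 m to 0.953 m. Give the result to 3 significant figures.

A dh/dt = −Q_out = −0.000930 √h.
Separate and integrate: 2(√h − √h₀) = −(0.000930/A) t.
t = 2A(√h₀ − √h)/0.000930 = 2·0.868·(√1.73 − √0.953)/0.000930
  = 1.7360 × (1.3153 − 0.97622) / 0.000930 = 632.94 s.

633 s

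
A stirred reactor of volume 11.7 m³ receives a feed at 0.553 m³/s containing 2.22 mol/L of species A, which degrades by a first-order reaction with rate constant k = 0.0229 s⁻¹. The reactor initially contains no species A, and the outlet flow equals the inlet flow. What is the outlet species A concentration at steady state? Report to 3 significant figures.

V dC/dt = Q(C_in − C) − k V C.
Steady state (dC/dt = 0): C_ss = Q C_in/(Q + kV) = C_in/(1 + kV/Q).
C_ss = 0.553·2.22/(0.553 + 0.0229·11.7) = 1.2277/0.82093 = 1.4955 mol/L.

1.50 mol/L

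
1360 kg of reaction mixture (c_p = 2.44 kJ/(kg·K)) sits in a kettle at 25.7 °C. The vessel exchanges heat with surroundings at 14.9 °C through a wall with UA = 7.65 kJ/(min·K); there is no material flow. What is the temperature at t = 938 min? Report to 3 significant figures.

16.1 °C

Energy balance: M c_p dT/dt = −UA(T − T_amb).
dT/dt = (T_ss − T)/τ with T_ss = T_amb = 14.900 °C, τ = M c_p/UA = 1360·2.44/7.65 = 433.78 min.
Integrating: T(t) = T_ss + (T₀ − T_ss) e^(−t/τ).
T(938) = 14.900 + (10.800)·0.11505 = 16.143 °C.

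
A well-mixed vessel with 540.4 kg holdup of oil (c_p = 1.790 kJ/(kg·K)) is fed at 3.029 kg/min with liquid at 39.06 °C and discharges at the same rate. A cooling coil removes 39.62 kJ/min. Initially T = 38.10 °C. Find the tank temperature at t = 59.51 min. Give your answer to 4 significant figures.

36.30 °C

Unsteady energy balance on the tank contents: M c_p dT/dt = ṁ c_p (T_in − T) − 39.62.
Rearrange: dT/dt = (T_ss − T)/τ with τ = M/ṁ = 178.409 min and T_ss = T_in − Q̇/(ṁ c_p) = 31.7526 °C.
Solution: T(t) = T_ss + (T₀ − T_ss) e^(−t/τ).
T(59.51) = 31.7526 + (6.34739)·e^(−59.51/178.409) = 31.7526 + (6.34739)·0.716369 = 36.2997 °C.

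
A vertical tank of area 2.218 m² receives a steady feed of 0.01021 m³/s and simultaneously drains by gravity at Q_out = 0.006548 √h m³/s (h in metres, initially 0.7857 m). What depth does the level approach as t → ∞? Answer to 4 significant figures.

Mass balance (ρ constant): A dh/dt = Q_in − 0.006548 √h. At steady state dh/dt = 0:
Q_in = 0.006548 √h_ss ⇒ √h_ss = 0.01021/0.006548 = 1.55925.
h_ss = 1.55925² = 2.43128 m. (Since h₀ = 0.7857 m < h_ss, the level will rise toward this value.)

2.431 m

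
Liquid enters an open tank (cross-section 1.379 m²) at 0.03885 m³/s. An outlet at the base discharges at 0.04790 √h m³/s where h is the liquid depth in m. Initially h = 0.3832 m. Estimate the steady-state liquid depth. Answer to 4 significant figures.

0.6578 m

Volume balance on the tank: A dh/dt = Q_in − 0.04790 √h. At steady state dh/dt = 0:
Q_in = 0.04790 √h_ss ⇒ √h_ss = 0.03885/0.04790 = 0.811065.
h_ss = 0.811065² = 0.657826 m. (Since h₀ = 0.3832 m < h_ss, the level will rise toward this value.)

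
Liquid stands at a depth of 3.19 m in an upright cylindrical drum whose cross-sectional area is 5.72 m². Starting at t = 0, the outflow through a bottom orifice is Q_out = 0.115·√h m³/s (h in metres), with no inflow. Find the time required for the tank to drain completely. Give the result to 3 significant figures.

178 s

With no inflow, A dh/dt = −0.115 √h.
Separate and integrate: 2(√h − √h₀) = −(0.115/A) t.
Tank is empty when √h = 0: t_empty = 2A√h₀/0.115.
t_empty = 2·5.72·√3.19/0.115 = 11.440·1.7861/0.115 = 177.67 s.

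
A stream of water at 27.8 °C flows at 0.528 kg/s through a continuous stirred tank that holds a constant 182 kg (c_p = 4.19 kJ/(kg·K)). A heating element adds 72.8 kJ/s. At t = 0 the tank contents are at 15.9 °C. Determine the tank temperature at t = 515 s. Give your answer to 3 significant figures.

M c_p dT/dt = ṁ c_p (T_in − T) + Q̇.
τ = M/ṁ = 344.70 s; T_ss = T_in + Q̇/(ṁ c_p) = 27.8 + 72.8/(0.528·4.19) = 60.707 °C.
Solution: T(t) = T_ss + (T₀ − T_ss) e^(−t/τ).
T(515) = 60.707 + (-44.807)·e^(−515/344.70) = 60.707 + (-44.807)·0.22446 = 50.649 °C.

50.6 °C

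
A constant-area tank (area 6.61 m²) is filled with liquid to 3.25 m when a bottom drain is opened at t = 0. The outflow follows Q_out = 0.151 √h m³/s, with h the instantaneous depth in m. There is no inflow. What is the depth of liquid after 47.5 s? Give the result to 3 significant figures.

With no inflow, A dh/dt = −0.151 √h.
∫ h^(−1/2) dh = −(0.151/A) ∫ dt, giving 2√h = 2√h₀ − (0.151/A) t.
√h = √3.25 − 0.151·47.5/(2·6.61) = 1.8028 − 0.54255 = 1.2602.
h = 1.2602² = 1.5882 m.

1.59 m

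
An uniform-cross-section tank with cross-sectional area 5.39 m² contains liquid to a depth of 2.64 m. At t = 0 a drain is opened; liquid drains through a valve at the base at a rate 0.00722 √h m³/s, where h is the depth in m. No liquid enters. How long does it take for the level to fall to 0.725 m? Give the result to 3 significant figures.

A dh/dt = −Q_out = −0.00722 √h.
∫ h^(−1/2) dh = −(0.00722/A) ∫ dt, giving 2√h = 2√h₀ − (0.00722/A) t.
t = 2A(√h₀ − √h)/0.00722 = 2·5.39·(√2.64 − √0.725)/0.00722
  = 10.780 × (1.6248 − 0.85147) / 0.00722 = 1154.7 s.

1150 s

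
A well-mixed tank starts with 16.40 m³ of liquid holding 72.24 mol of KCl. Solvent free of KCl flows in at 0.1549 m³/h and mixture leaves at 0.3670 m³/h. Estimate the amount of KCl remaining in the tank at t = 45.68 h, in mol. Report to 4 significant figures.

Let m(t) be the amount of KCl. Volume: V(t) = V₀ + (Q_in − Q_out) t = 16.40 − 0.212100 t; V(45.68) = 6.71127 m³.
No KCl enters, so dm/dt = −Q_out · (m/V).
dm/m = −Q_out dt/(V₀ − 0.212100 t); integrating gives ln(m/m₀) = −(Q_out/(Q_in−Q_out)) ln(V/V₀).
m = m₀ (V₀/V)^(Q_out/(Q_in−Q_out)) = 72.24 × (16.40/6.71127)^(-1.73032) = 15.3939 mol.

15.39 mol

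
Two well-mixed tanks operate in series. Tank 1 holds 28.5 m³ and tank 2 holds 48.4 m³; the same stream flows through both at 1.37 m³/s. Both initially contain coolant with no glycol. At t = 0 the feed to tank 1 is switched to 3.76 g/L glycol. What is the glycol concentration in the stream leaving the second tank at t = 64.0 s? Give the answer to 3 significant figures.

2.51 g/L

Time constants: τᵢ = Vᵢ/Q for each well-mixed tank.
τ₁ = 28.5/1.37 = 20.803 s; τ₂ = 48.4/1.37 = 35.328 s.
Tank 1: C₁ = C_in(1 − e^(−t/τ₁)). Tank 2 (τ₁ ≠ τ₂): C₂ = C_in[1 − (τ₁ e^(−t/τ₁) − τ₂ e^(−t/τ₂))/(τ₁ − τ₂)].
At t = 64.0: e^(−t/τ₁) = 0.046121, e^(−t/τ₂) = 0.16340.
C₂ = 3.76·[1 − (20.803·0.046121 − 35.328·0.16340)/(-14.526)] = 3.76·0.66864 = 2.5141 g/L.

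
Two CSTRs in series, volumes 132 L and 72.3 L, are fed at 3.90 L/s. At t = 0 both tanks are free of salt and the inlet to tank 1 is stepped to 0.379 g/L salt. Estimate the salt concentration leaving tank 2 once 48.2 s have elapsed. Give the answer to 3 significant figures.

Time constants: τᵢ = Vᵢ/Q for each well-mixed tank.
τ₁ = 132/3.90 = 33.846 s; τ₂ = 72.3/3.90 = 18.538 s.
Solving the cascade with C₁(0)=C₂(0)=0 gives C₂(t) = C_in[1 − (τ₁ e^(−t/τ₁) − τ₂ e^(−t/τ₂))/(τ₁ − τ₂)].
At t = 48.2: e^(−t/τ₁) = 0.24073, e^(−t/τ₂) = 0.074274.
C₂ = 0.379·[1 − (33.846·0.24073 − 18.538·0.074274)/(15.308)] = 0.379·0.55769 = 0.21136 g/L.

0.211 g/L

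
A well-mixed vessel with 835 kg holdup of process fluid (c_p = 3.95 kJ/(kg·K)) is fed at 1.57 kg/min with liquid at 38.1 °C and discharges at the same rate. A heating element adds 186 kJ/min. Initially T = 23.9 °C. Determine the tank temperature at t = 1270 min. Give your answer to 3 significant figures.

M c_p dT/dt = ṁ c_p (T_in − T) + Q̇.
Rearrange: dT/dt = (T_ss − T)/τ with τ = M/ṁ = 531.85 min and T_ss = T_in + Q̇/(ṁ c_p) = 68.093 °C.
Solution: T(t) = T_ss + (T₀ − T_ss) e^(−t/τ).
T(1270) = 68.093 + (-44.193)·e^(−1270/531.85) = 68.093 + (-44.193)·0.091822 = 64.035 °C.

64.0 °C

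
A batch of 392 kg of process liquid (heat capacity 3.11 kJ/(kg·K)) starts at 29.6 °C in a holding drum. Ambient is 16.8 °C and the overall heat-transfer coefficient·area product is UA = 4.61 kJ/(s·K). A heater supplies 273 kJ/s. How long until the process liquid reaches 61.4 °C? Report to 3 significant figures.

First-law balance (no shaft work): M c_p dT/dt = −UA(T − T_amb) + Q̇.
τ = M c_p/UA = 264.45 s; T_ss = T_amb + Q̇/UA = 16.8 + 273/4.61 = 76.019 °C.
T(t) = T_ss + (T₀ − T_ss)e^(−t/τ); set T = 61.4:
t = −τ ln[(T − T_ss)/(T₀ − T_ss)] = −264.45 · ln(0.31494) = 305.54 s.

306 s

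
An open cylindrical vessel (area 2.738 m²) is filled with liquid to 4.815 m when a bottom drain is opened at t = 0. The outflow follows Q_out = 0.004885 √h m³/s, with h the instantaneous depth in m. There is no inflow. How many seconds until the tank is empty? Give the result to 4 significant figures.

A dh/dt = −Q_out = −0.004885 √h.
This is separable: 2 d(√h)/dt = −0.004885/A, so √h = √h₀ − (0.004885/(2A)) t.
Tank is empty when √h = 0: t_empty = 2A√h₀/0.004885.
t_empty = 2·2.738·√4.815/0.004885 = 5.47600·2.19431/0.004885 = 2459.78 s.

2460 s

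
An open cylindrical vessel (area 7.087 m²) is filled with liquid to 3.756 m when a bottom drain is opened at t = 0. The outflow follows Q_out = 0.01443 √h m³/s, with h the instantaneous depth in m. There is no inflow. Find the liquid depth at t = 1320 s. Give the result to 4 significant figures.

Mass balance (ρ constant): A dh/dt = −0.01443 √h.
This is separable: 2 d(√h)/dt = −0.01443/A, so √h = √h₀ − (0.01443/(2A)) t.
√h = √3.756 − 0.01443·1320/(2·7.087) = 1.93804 − 1.34384 = 0.594199.
h = 0.594199² = 0.353073 m.

0.3531 m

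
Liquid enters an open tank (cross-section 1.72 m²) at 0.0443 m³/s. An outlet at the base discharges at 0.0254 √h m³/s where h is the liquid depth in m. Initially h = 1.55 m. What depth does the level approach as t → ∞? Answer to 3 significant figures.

A dh/dt = Q_in − 0.0254 √h. Steady state requires inflow = outflow:
Q_in = 0.0254 √h_ss ⇒ √h_ss = 0.0443/0.0254 = 1.7441.
h_ss = 1.7441² = 3.0419 m. (Since h₀ = 1.55 m < h_ss, the level will rise toward this value.)

3.04 m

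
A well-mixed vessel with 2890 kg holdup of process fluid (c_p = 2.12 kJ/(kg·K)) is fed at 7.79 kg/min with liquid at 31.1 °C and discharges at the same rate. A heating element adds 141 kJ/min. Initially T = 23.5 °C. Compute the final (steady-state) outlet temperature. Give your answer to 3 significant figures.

39.6 °C

M c_p dT/dt = ṁ c_p (T_in − T) + Q̇.
At steady state dT/dt = 0 ⇒ T_ss = T_in + Q̇/(ṁ c_p) = 31.1 + 141/(7.79·2.12) = 39.638 °C.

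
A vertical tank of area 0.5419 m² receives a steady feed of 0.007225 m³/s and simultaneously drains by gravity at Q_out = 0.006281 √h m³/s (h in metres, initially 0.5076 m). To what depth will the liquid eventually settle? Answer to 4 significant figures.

Level balance: A dh/dt = 0.007225 − 0.006281 √h. Setting dh/dt = 0:
Q_in = 0.006281 √h_ss ⇒ √h_ss = 0.007225/0.006281 = 1.15029.
h_ss = 1.15029² = 1.32318 m. (Since h₀ = 0.5076 m < h_ss, the level will rise toward this value.)

1.323 m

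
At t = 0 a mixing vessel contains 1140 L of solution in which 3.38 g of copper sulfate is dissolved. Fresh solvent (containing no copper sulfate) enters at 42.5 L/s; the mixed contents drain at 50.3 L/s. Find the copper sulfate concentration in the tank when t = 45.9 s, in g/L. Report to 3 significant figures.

0.000380 g/L

Total volume: dV/dt = Q_in − Q_out = -7.8000 L/s, so V(t) = 1140 − 7.8000 t and V(45.9) = 781.98 L.
Solute balance: dm/dt = 0 − Q_out C = −Q_out m/V(t).
dm/m = −Q_out dt/(V₀ − 7.8000 t); integrating gives ln(m/m₀) = −(Q_out/(Q_in−Q_out)) ln(V/V₀).
m = m₀ (V₀/V)^(Q_out/(Q_in−Q_out)) = 3.38 × (1140/781.98)^(-6.4487) = 0.29730 g.
C = m/V = 0.29730/781.98 = 0.00038020 g/L.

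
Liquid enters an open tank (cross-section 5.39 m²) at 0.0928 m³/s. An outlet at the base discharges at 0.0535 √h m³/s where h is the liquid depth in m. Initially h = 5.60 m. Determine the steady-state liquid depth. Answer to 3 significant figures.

3.01 m

A dh/dt = Q_in − 0.0535 √h. Steady state requires inflow = outflow:
Q_in = 0.0535 √h_ss ⇒ √h_ss = 0.0928/0.0535 = 1.7346.
h_ss = 1.7346² = 3.0088 m. (Since h₀ = 5.60 m > h_ss, the level will fall toward this value.)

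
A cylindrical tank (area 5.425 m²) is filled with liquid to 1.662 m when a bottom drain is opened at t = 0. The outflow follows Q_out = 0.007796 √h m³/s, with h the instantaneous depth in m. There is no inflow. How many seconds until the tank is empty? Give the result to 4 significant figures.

1794 s

A dh/dt = −Q_out = −0.007796 √h.
Separate and integrate: 2(√h − √h₀) = −(0.007796/A) t.
Set h = 0: 2√h₀ = (0.007796/A) t_empty ⇒ t_empty = 2A√h₀/0.007796.
t_empty = 2·5.425·√1.662/0.007796 = 10.8500·1.28919/0.007796 = 1794.21 s.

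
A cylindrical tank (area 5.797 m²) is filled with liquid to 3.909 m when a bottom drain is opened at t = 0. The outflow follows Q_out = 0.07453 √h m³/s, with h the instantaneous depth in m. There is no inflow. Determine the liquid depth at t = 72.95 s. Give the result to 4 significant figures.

With no inflow, A dh/dt = −0.07453 √h.
Separate and integrate: 2(√h − √h₀) = −(0.07453/A) t.
√h = √3.909 − 0.07453·72.95/(2·5.797) = 1.97712 − 0.468946 = 1.50817.
h = 1.50817² = 2.27459 m.

2.275 m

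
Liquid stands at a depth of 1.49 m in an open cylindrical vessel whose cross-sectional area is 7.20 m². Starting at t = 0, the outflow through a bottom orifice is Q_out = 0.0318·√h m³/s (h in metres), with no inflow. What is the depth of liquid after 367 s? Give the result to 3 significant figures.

With no inflow, A dh/dt = −0.0318 √h.
Separate and integrate: 2(√h − √h₀) = −(0.0318/A) t.
√h = √1.49 − 0.0318·367/(2·7.20) = 1.2207 − 0.81046 = 0.41020.
h = 0.41020² = 0.16826 m.

0.168 m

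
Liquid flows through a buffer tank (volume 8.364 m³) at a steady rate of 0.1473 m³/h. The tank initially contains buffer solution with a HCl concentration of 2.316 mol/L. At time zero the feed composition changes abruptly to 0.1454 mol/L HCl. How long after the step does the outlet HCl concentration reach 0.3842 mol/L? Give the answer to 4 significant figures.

125.3 h

Species balance: V dC/dt = Q(C_in − C) ⇒ τ = V/Q = 56.7821 h.
C(t) = C_in + (C₀ − C_in) e^(−t/τ). Set C = 0.3842 and solve for t:
e^(−t/τ) = (C − C_in)/(C₀ − C_in) = (0.3842 − 0.1454)/(2.316 − 0.1454) = 0.110016
t = −τ ln(…) = 56.7821 × 2.20713 = 125.326 h.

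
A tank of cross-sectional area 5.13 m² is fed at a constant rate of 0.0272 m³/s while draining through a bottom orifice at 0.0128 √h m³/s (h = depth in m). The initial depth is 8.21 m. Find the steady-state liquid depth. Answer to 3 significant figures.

A dh/dt = Q_in − 0.0128 √h. Steady state requires inflow = outflow:
Q_in = 0.0128 √h_ss ⇒ √h_ss = 0.0272/0.0128 = 2.1250.
h_ss = 2.1250² = 4.5156 m. (Since h₀ = 8.21 m > h_ss, the level will fall toward this value.)

4.52 m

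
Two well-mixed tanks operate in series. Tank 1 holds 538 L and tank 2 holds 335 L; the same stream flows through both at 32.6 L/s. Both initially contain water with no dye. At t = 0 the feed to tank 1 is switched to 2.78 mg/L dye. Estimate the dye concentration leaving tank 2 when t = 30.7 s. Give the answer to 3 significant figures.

1.86 mg/L

Time constants: τᵢ = Vᵢ/Q for each well-mixed tank.
τ₁ = 538/32.6 = 16.503 s; τ₂ = 335/32.6 = 10.276 s.
Tank 1: C₁ = C_in(1 − e^(−t/τ₁)). Tank 2 (τ₁ ≠ τ₂): C₂ = C_in[1 − (τ₁ e^(−t/τ₁) − τ₂ e^(−t/τ₂))/(τ₁ − τ₂)].
At t = 30.7: e^(−t/τ₁) = 0.15563, e^(−t/τ₂) = 0.050412.
C₂ = 2.78·[1 − (16.503·0.15563 − 10.276·0.050412)/(6.2270)] = 2.78·0.67073 = 1.8646 mg/L.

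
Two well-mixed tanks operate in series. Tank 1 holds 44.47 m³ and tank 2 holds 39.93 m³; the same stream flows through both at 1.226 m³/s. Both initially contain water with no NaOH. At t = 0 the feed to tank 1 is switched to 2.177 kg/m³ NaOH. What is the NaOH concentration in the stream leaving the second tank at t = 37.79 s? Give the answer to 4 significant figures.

Each tank obeys Vᵢ dCᵢ/dt = Q(Cᵢ₋₁ − Cᵢ), so τᵢ = Vᵢ/Q.
τ₁ = 44.47/1.226 = 36.2724 s; τ₂ = 39.93/1.226 = 32.5693 s.
Tank 1: C₁ = C_in(1 − e^(−t/τ₁)). Tank 2 (τ₁ ≠ τ₂): C₂ = C_in[1 − (τ₁ e^(−t/τ₁) − τ₂ e^(−t/τ₂))/(τ₁ − τ₂)].
At t = 37.79: e^(−t/τ₁) = 0.352806, e^(−t/τ₂) = 0.313394.
C₂ = 2.177·[1 − (36.2724·0.352806 − 32.5693·0.313394)/(3.70310)] = 2.177·0.300564 = 0.654327 kg/m³.

0.6543 kg/m³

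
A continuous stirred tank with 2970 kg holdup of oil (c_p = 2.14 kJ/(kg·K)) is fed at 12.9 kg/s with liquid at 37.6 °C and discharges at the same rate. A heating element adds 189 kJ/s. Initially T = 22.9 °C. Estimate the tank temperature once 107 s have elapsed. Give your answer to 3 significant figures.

30.9 °C

Energy balance: M c_p dT/dt = ṁ c_p (T_in − T) + 189.
Rearrange: dT/dt = (T_ss − T)/τ with τ = M/ṁ = 230.23 s and T_ss = T_in + Q̇/(ṁ c_p) = 44.446 °C.
Solution: T(t) = T_ss + (T₀ − T_ss) e^(−t/τ).
T(107) = 44.446 + (-21.546)·e^(−107/230.23) = 44.446 + (-21.546)·0.62829 = 30.909 °C.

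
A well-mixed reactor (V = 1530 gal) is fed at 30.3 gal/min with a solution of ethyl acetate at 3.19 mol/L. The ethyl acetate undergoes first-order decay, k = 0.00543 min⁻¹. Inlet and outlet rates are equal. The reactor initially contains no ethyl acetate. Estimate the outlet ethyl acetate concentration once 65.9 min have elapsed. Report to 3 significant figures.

V dC/dt = Q(C_in − C) − k V C.
This is linear with rate a = Q/V + k = 0.025234 min⁻¹.
C_ss = Q C_in/(Q + kV) = 2.5036 mol/L; C(t) = C_ss + (C₀ − C_ss) e^(−a t).
C(65.9) = 2.5036 + (-2.5036)·e^(−0.025234·65.9) = 2.5036 + (-2.5036)·0.18959 = 2.0289 mol/L.

2.03 mol/L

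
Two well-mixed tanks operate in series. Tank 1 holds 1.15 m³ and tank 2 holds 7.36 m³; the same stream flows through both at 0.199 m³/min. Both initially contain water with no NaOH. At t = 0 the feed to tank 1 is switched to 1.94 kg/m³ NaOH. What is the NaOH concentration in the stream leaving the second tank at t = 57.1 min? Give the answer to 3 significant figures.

1.45 kg/m³

Each tank obeys Vᵢ dCᵢ/dt = Q(Cᵢ₋₁ − Cᵢ), so τᵢ = Vᵢ/Q.
τ₁ = 1.15/0.199 = 5.7789 min; τ₂ = 7.36/0.199 = 36.985 min.
Tank 1: C₁ = C_in(1 − e^(−t/τ₁)). Tank 2 (τ₁ ≠ τ₂): C₂ = C_in[1 − (τ₁ e^(−t/τ₁) − τ₂ e^(−t/τ₂))/(τ₁ − τ₂)].
At t = 57.1: e^(−t/τ₁) = 5.1148e-05, e^(−t/τ₂) = 0.21355.
C₂ = 1.94·[1 − (5.7789·5.1148e-05 − 36.985·0.21355)/(-31.206)] = 1.94·0.74691 = 1.4490 kg/m³.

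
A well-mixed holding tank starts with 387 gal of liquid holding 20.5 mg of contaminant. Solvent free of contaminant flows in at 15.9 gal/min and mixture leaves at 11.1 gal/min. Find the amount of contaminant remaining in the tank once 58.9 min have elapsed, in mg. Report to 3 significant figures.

5.77 mg

Total volume: dV/dt = Q_in − Q_out = 4.8000 gal/min, so V(t) = 387 + 4.8000 t and V(58.9) = 669.72 gal.
Solute balance: dm/dt = 0 − Q_out C = −Q_out m/V(t).
Separate: dm/m = −Q_out dt/V(t) ⇒ ln(m/m₀) = −(Q_out/(Q_in−Q_out)) ln(V/V₀).
m = m₀ (V₀/V)^(Q_out/(Q_in−Q_out)) = 20.5 × (387/669.72)^(2.3125) = 5.7671 mg.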